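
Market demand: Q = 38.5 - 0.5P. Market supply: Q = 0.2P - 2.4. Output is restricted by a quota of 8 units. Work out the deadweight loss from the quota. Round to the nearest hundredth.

Rewriting demand in inverse form: P = 77 - 2Q.
Rewriting supply in inverse form: P = 12 + 5Q.
Unrestricted equilibrium: Q* = (77 - 12)/(2 + 5) = 9.2857.
At Q = 8 the demand price is 77 - 2(8) = 61 and the supply price is 12 + 5(8) = 52.
Deadweight loss is the triangle between the curves from 8 to 9.2857: (1/2)(61 - 52)(9.2857 - 8) = 5.7857.

5.79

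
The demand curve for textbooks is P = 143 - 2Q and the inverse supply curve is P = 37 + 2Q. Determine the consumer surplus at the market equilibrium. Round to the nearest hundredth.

Setting demand equal to supply, 106 = 4Q, so Q* = 26.5 and P* = 90.
CS is the area between the demand curve and P* from 0 to Q*: (1/2)(26.5)(53) = 702.25.

702.25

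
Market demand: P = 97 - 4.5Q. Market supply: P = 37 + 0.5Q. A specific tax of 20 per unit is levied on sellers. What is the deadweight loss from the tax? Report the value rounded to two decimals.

40.00

Pre-tax equilibrium: 97 - 4.5Q = 37 + 0.5Q gives Q* = 12, P* = 43.
A tax on sellers shifts supply up by 20: 97 - 4.5Q = 37 + 0.5Q + 20, so Q_t = 8. Buyers pay P_b = 61; sellers receive P_s = P_b - 20 = 41.
The welfare triangle lost has base Q* - Q_t = 4 and height t = 20, so DWL = (1/2)(4)(20) = 40.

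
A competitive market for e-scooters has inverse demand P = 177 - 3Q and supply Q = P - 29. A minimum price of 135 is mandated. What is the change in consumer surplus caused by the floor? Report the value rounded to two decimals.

-1759.50

Rewriting supply in inverse form: P = 29 + Q.
Without the control, 177 - 3Q = 29 + Q so Q* = 37 and P* = 66.
At the floor price 135, quantity demanded is (177 - 135)/3 = 14; demand is the short side, so Q = 14 trades at P = 135.
CS goes from (1/2)(37)(111) = 2053.5 to 294 (computed as (177 - 135)(14) - (1/2)(3)(14)^2), a change of -1759.5.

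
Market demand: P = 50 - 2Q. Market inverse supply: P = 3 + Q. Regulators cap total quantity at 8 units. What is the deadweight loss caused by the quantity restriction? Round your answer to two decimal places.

88.17

Unrestricted equilibrium: Q* = (50 - 3)/(2 + 1) = 15.6667.
At Q = 8 the demand price is 50 - 2(8) = 34 and the supply price is 3 + (8) = 11.
Deadweight loss is the triangle between the curves from 8 to 15.6667: (1/2)(34 - 11)(15.6667 - 8) = 88.1667.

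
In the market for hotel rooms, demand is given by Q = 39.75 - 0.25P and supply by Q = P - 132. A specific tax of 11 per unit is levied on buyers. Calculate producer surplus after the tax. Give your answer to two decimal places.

5.12

Rewriting demand in inverse form: P = 159 - 4Q.
Rewriting supply in inverse form: P = 132 + Q.
Pre-tax equilibrium: 159 - 4Q = 132 + Q gives Q* = 5.4, P* = 137.4.
With the tax, buyers' net willingness to pay falls by 11: (159 - 11) - 4Q = 132 + Q, so Q_t = 3.2. Buyers pay P_b = 146.2; sellers receive P_s = P_b - 11 = 135.2.
Producer surplus is the triangle above supply below P_s: (1/2)(3.2)(135.2 - 132) = 5.12.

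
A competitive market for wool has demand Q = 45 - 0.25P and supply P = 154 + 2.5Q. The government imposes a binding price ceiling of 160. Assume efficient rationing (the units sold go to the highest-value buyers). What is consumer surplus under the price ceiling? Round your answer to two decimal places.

36.48

Rewriting demand in inverse form: P = 180 - 4Q.
Free-market equilibrium: 180 - 4Q = 154 + 2.5Q gives Q* = 4, P* = 164.
At P = 160, sellers supply (160 - 154)/2.5 = 2.4 while buyers want more, so the quantity traded is 2.4 at price 160.
The demand price at Q = 2.4 is 170.4. CS is the trapezoid between demand and 160 over [0, 2.4]: (1/2)[(180 - 160) + (170.4 - 160)](2.4) = 36.48.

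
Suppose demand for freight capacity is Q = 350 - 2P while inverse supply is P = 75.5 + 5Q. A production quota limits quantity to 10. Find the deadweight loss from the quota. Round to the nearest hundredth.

180.02

Rewriting demand in inverse form: P = 175 - 0.5Q.
Without the quota, 175 - 0.5Q = 75.5 + 5Q gives Q* = 18.0909.
At Q = 10 the demand price is 175 - 0.5(10) = 170 and the supply price is 75.5 + 5(10) = 125.5.
DWL = (1/2)(gap between curves at 10) x (Q* - 10) = (1/2)(44.5)(8.0909) = 180.0227.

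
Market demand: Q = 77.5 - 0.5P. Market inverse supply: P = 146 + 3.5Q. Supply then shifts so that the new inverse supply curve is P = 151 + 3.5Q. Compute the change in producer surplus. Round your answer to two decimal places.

-3.76

Rewriting demand in inverse form: P = 155 - 2Q.
Initial equilibrium: Q_0 = 1.6364, P_0 = 151.7273; CS_0 = (1/2)(1.6364)(3.2727) = 2.6777, PS_0 = (1/2)(1.6364)(5.7273) = 4.686.
New equilibrium: 155 - 2Q = 151 + 3.5Q gives Q_1 = 0.7273, P_1 = 153.5455; CS_1 = 0.5289, PS_1 = 0.9256.
Change in producer surplus = 0.9256 - 4.686 = -3.7603.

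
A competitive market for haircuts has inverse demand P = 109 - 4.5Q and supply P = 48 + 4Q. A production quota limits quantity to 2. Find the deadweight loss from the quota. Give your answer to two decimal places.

113.88

Unrestricted equilibrium: Q* = (109 - 48)/(4.5 + 4) = 7.1765.
At Q = 2 the demand price is 109 - 4.5(2) = 100 and the supply price is 48 + 4(2) = 56.
Deadweight loss is the triangle between the curves from 2 to 7.1765: (1/2)(100 - 56)(7.1765 - 2) = 113.8824.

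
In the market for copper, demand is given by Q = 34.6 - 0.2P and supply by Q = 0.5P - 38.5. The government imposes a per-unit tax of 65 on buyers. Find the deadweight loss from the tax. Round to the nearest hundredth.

Rewriting demand in inverse form: P = 173 - 5Q.
Rewriting supply in inverse form: P = 77 + 2Q.
Without the tax, 173 - 5Q = 77 + 2Q so Q* = 13.7143 and P* = 104.4286.
With the tax, buyers' net willingness to pay falls by 65: (173 - 65) - 5Q = 77 + 2Q, so Q_t = 4.4286. Buyers pay P_b = 150.8571; sellers receive P_s = P_b - 65 = 85.8571.
Deadweight loss is the triangle between the curves from Q_t to Q*: (1/2)(13.7143 - 4.4286)(65) = 301.7857.

301.79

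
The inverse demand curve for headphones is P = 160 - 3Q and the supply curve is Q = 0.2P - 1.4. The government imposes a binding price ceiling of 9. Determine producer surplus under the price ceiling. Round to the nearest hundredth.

Rewriting supply in inverse form: P = 7 + 5Q.
Without the control, 160 - 3Q = 7 + 5Q so Q* = 19.125 and P* = 102.625.
At P = 9, sellers supply (9 - 7)/5 = 0.4 while buyers want more, so the quantity traded is 0.4 at price 9.
PS is the triangle above supply below 9: (1/2)(0.4)(9 - 7) = 0.4.

0.40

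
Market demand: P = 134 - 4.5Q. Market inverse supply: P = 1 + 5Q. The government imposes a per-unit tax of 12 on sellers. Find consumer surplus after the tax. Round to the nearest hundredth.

Without the tax, 134 - 4.5Q = 1 + 5Q so Q* = 14 and P* = 71.
With the tax, sellers need 12 more per unit: 134 - 4.5Q = 1 + 5Q + 12, so Q_t = 12.7368. Buyers pay P_b = 76.6842; sellers receive P_s = P_b - 12 = 64.6842.
CS = (1/2)(Q_t)(134 - P_b) = (1/2)(12.7368)(57.3158) = 365.0111.

365.01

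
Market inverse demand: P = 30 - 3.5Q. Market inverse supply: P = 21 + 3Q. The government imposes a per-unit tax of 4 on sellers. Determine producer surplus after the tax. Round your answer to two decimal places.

0.89

Without the tax, 30 - 3.5Q = 21 + 3Q so Q* = 1.3846 and P* = 25.1538.
A tax on sellers shifts supply up by 4: 30 - 3.5Q = 21 + 3Q + 4, so Q_t = 0.7692. Buyers pay P_b = 27.3077; sellers receive P_s = P_b - 4 = 23.3077.
Producer surplus is the triangle above supply below P_s: (1/2)(0.7692)(23.3077 - 21) = 0.8876.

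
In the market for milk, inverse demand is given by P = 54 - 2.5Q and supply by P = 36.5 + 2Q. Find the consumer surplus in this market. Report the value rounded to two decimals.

Set 54 - 2.5Q = 36.5 + 2Q, which gives 17.5 = 4.5Q, so Q* = 3.8889 and P* = 54 - 2.5(3.8889) = 44.2778.
Consumer surplus is the triangle under demand above P*: (1/2)(3.8889)(54 - 44.2778) = (1/2)(3.8889)(9.7222) = 18.9043.

18.90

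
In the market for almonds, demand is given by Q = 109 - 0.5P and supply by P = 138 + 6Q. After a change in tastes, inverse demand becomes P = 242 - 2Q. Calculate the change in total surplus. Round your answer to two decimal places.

276.00

Rewriting demand in inverse form: P = 218 - 2Q.
Initial equilibrium: Q_0 = 10, P_0 = 198; CS_0 = (1/2)(10)(20) = 100, PS_0 = (1/2)(10)(60) = 300.
New equilibrium: 242 - 2Q = 138 + 6Q gives Q_1 = 13, P_1 = 216; CS_1 = 169, PS_1 = 507.
Change in total surplus = (169 + 507) - (100 + 300) = 276.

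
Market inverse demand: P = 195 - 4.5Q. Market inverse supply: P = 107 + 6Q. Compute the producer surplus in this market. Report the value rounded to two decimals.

Set 195 - 4.5Q = 107 + 6Q, which gives 88 = 10.5Q, so Q* = 8.381 and P* = 195 - 4.5(8.381) = 157.2857.
The supply curve's price intercept is 107, so PS = (1/2)(Q*)(P* - 107) = (1/2)(8.381)(50.2857) = 210.7211.

210.72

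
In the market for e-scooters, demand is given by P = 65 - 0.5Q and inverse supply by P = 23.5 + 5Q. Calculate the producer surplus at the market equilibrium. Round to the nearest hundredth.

142.33

Setting demand equal to supply, 41.5 = 5.5Q, so Q* = 7.5455 and P* = 61.2273.
Producer surplus is the triangle above supply below P*: (1/2)(7.5455)(61.2273 - 23.5) = (1/2)(7.5455)(37.7273) = 142.3347.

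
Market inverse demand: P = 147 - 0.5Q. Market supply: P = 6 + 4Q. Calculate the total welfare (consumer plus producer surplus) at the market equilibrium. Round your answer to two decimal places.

Set 147 - 0.5Q = 6 + 4Q, which gives 141 = 4.5Q, so Q* = 31.3333 and P* = 147 - 0.5(31.3333) = 131.3333.
CS = (1/2)(31.3333)(15.6667) = 245.4444 and PS = (1/2)(31.3333)(125.3333) = 1963.5556, so total surplus = 2209.

2209.00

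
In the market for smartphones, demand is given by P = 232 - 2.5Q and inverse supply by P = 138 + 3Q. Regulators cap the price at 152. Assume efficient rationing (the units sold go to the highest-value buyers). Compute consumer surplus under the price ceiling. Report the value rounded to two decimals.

Without the control, 232 - 2.5Q = 138 + 3Q so Q* = 17.0909 and P* = 189.2727.
At the ceiling price 152, quantity supplied is (152 - 138)/3 = 4.6667; supply is the short side, so Q = 4.6667 trades at P = 152.
The demand price at Q = 4.6667 is 220.3333. CS is the trapezoid between demand and 152 over [0, 4.6667]: (1/2)[(232 - 152) + (220.3333 - 152)](4.6667) = 346.1111.

346.11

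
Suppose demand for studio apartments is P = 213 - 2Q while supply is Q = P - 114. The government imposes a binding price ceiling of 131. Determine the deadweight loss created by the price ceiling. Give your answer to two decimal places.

Rewriting supply in inverse form: P = 114 + Q.
Free-market equilibrium: 213 - 2Q = 114 + Q gives Q* = 33, P* = 147.
At the ceiling price 131, quantity supplied is (131 - 114)/1 = 17; supply is the short side, so Q = 17 trades at P = 131.
The lost-trades triangle has base Q* - 17 = 16 and height equal to the gap between the curves at Q = 17, which is 179 - 131 = 48. DWL = (1/2)(16)(48) = 384.

384.00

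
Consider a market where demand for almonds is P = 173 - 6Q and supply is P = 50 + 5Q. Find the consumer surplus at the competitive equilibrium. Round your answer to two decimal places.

Set 173 - 6Q = 50 + 5Q, which gives 123 = 11Q, so Q* = 11.1818 and P* = 173 - 6(11.1818) = 105.9091.
The demand choke price is 173, so CS = (1/2)(Q*)(173 - P*) = (1/2)(11.1818)(67.0909) = 375.0992.

375.10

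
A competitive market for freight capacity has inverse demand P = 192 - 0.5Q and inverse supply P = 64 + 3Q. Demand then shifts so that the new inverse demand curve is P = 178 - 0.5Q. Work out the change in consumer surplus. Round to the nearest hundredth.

-69.14

Initial equilibrium: Q_0 = 36.5714, P_0 = 173.7143; CS_0 = (1/2)(36.5714)(18.2857) = 334.3673, PS_0 = (1/2)(36.5714)(109.7143) = 2006.2041.
New equilibrium: 178 - 0.5Q = 64 + 3Q gives Q_1 = 32.5714, P_1 = 161.7143; CS_1 = 265.2245, PS_1 = 1591.3469.
Change in consumer surplus = 265.2245 - 334.3673 = -69.1429.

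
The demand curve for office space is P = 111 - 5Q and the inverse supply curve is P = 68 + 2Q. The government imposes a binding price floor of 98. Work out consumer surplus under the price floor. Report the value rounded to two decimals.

16.90

Free-market equilibrium: 111 - 5Q = 68 + 2Q gives Q* = 6.1429, P* = 80.2857.
At P = 98, buyers demand (111 - 98)/5 = 2.6 while sellers would supply more, so the quantity traded is 2.6 at price 98.
CS is the triangle under demand above 98: (1/2)(2.6)(111 - 98) = 16.9.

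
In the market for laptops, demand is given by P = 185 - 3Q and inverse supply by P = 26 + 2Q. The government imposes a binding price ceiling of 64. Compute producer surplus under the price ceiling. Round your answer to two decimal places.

Free-market equilibrium: 185 - 3Q = 26 + 2Q gives Q* = 31.8, P* = 89.6.
At the ceiling price 64, quantity supplied is (64 - 26)/2 = 19; supply is the short side, so Q = 19 trades at P = 64.
PS is the triangle above supply below 64: (1/2)(19)(64 - 26) = 361.

361.00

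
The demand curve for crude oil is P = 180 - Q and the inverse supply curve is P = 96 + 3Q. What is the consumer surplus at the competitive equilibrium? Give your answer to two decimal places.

Setting demand equal to supply, 84 = 4Q, so Q* = 21 and P* = 159.
CS is the area between the demand curve and P* from 0 to Q*: (1/2)(21)(21) = 220.5.

220.50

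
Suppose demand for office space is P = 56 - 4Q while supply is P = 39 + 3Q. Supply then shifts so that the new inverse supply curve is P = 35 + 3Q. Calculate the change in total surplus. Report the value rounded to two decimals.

10.86

Initial equilibrium: Q_0 = 2.4286, P_0 = 46.2857; CS_0 = (1/2)(2.4286)(9.7143) = 11.7959, PS_0 = (1/2)(2.4286)(7.2857) = 8.8469.
New equilibrium: 56 - 4Q = 35 + 3Q gives Q_1 = 3, P_1 = 44; CS_1 = 18, PS_1 = 13.5.
Change in total surplus = (18 + 13.5) - (11.7959 + 8.8469) = 10.8571.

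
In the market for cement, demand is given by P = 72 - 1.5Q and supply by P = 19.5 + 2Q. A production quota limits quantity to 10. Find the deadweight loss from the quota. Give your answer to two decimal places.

Unrestricted equilibrium: Q* = (72 - 19.5)/(1.5 + 2) = 15.
At Q = 10 the demand price is 72 - 1.5(10) = 57 and the supply price is 19.5 + 2(10) = 39.5.
DWL = (1/2)(gap between curves at 10) x (Q* - 10) = (1/2)(17.5)(5) = 43.75.

43.75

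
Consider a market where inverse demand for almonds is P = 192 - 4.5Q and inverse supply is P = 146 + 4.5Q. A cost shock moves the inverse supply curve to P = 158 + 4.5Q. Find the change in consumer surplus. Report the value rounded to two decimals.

Initial equilibrium: Q_0 = 5.1111, P_0 = 169; CS_0 = (1/2)(5.1111)(23) = 58.7778, PS_0 = (1/2)(5.1111)(23) = 58.7778.
New equilibrium: 192 - 4.5Q = 158 + 4.5Q gives Q_1 = 3.7778, P_1 = 175; CS_1 = 32.1111, PS_1 = 32.1111.
Change in consumer surplus = 32.1111 - 58.7778 = -26.6667.

-26.67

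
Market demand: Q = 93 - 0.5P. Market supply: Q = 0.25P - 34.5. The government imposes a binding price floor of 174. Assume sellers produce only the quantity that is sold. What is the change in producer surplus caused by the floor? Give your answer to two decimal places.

16.00

Rewriting demand in inverse form: P = 186 - 2Q.
Rewriting supply in inverse form: P = 138 + 4Q.
Free-market equilibrium: 186 - 2Q = 138 + 4Q gives Q* = 8, P* = 170.
At P = 174, buyers demand (186 - 174)/2 = 6 while sellers would supply more, so the quantity traded is 6 at price 174.
PS goes from (1/2)(8)(32) = 128 to 144 (computed as (174 - 138)(6) - (1/2)(4)(6)^2), a change of 16.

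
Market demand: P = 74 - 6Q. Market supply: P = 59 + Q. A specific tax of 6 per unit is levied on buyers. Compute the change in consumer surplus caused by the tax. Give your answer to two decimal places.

Without the tax, 74 - 6Q = 59 + Q so Q* = 2.1429 and P* = 61.1429.
A tax on buyers shifts demand down by 6: (74 - 6) - 6Q = 59 + Q, so Q_t = 1.2857. Buyers pay P_b = 66.2857; sellers receive P_s = P_b - 6 = 60.2857.
Consumers lose the trapezoid between P* and P_b out to Q_t plus the triangle from Q_t to Q*: change in CS = 4.9592 - 13.7755 = -8.8163.

-8.82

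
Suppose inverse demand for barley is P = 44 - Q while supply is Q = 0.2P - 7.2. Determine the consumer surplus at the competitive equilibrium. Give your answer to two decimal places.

0.89

Rewriting supply in inverse form: P = 36 + 5Q.
Set 44 - Q = 36 + 5Q, which gives 8 = 6Q, so Q* = 1.3333 and P* = 44 - (1.3333) = 42.6667.
Consumer surplus is the triangle under demand above P*: (1/2)(1.3333)(44 - 42.6667) = (1/2)(1.3333)(1.3333) = 0.8889.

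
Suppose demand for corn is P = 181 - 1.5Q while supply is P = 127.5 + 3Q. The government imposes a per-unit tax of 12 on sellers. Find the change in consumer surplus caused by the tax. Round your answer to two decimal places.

-42.22

Pre-tax equilibrium: 181 - 1.5Q = 127.5 + 3Q gives Q* = 11.8889, P* = 163.1667.
With the tax, sellers need 12 more per unit: 181 - 1.5Q = 127.5 + 3Q + 12, so Q_t = 9.2222. Buyers pay P_b = 167.1667; sellers receive P_s = P_b - 12 = 155.1667.
Consumers lose the trapezoid between P* and P_b out to Q_t plus the triangle from Q_t to Q*: change in CS = 63.787 - 106.0093 = -42.2222.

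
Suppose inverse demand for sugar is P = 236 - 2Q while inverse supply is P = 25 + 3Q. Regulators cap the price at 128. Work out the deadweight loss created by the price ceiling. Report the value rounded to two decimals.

Without the control, 236 - 2Q = 25 + 3Q so Q* = 42.2 and P* = 151.6.
At P = 128, sellers supply (128 - 25)/3 = 34.3333 while buyers want more, so the quantity traded is 34.3333 at price 128.
At Q = 34.3333 the demand price is 167.3333 and the supply price is 128. Deadweight loss is the triangle between the curves from 34.3333 to 42.2: (1/2)(167.3333 - 128)(42.2 - 34.3333) = 154.7111.

154.71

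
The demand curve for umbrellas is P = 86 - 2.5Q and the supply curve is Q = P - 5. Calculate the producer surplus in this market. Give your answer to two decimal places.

267.80

Rewriting supply in inverse form: P = 5 + Q.
Set 86 - 2.5Q = 5 + Q, which gives 81 = 3.5Q, so Q* = 23.1429 and P* = 86 - 2.5(23.1429) = 28.1429.
PS is the area between P* and the supply curve from 0 to Q*: (1/2)(23.1429)(23.1429) = 267.7959.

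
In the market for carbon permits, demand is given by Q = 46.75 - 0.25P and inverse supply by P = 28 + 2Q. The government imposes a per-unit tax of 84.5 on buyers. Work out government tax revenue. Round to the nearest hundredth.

Rewriting demand in inverse form: P = 187 - 4Q.
Pre-tax equilibrium: 187 - 4Q = 28 + 2Q gives Q* = 26.5, P* = 81.
A tax on buyers shifts demand down by 84.5: (187 - 84.5) - 4Q = 28 + 2Q, so Q_t = 12.4167. Buyers pay P_b = 137.3333; sellers receive P_s = P_b - 84.5 = 52.8333.
Tax revenue = t x Q_t = 84.5 x 12.4167 = 1049.2083.

1049.21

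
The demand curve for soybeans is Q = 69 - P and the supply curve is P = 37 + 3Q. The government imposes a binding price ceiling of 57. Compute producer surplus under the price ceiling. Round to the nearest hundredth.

Rewriting demand in inverse form: P = 69 - Q.
Free-market equilibrium: 69 - Q = 37 + 3Q gives Q* = 8, P* = 61.
At the ceiling price 57, quantity supplied is (57 - 37)/3 = 6.6667; supply is the short side, so Q = 6.6667 trades at P = 57.
PS is the triangle above supply below 57: (1/2)(6.6667)(57 - 37) = 66.6667.

66.67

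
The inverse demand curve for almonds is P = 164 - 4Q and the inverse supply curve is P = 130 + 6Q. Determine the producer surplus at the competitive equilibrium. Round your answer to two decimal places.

Set 164 - 4Q = 130 + 6Q, which gives 34 = 10Q, so Q* = 3.4 and P* = 164 - 4(3.4) = 150.4.
PS is the area between P* and the supply curve from 0 to Q*: (1/2)(3.4)(20.4) = 34.68.

34.68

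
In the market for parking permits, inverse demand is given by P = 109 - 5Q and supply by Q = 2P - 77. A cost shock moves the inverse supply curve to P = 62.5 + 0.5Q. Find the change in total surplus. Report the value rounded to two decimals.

Rewriting supply in inverse form: P = 38.5 + 0.5Q.
Initial equilibrium: Q_0 = 12.8182, P_0 = 44.9091; CS_0 = (1/2)(12.8182)(64.0909) = 410.7645, PS_0 = (1/2)(12.8182)(6.4091) = 41.0764.
New equilibrium: 109 - 5Q = 62.5 + 0.5Q gives Q_1 = 8.4545, P_1 = 66.7273; CS_1 = 178.6983, PS_1 = 17.8698.
Change in total surplus = (178.6983 + 17.8698) - (410.7645 + 41.0764) = -255.2727.

-255.27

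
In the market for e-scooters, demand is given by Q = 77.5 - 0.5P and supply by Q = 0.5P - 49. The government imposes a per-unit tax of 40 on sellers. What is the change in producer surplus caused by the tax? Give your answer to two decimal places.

-185.00

Rewriting demand in inverse form: P = 155 - 2Q.
Rewriting supply in inverse form: P = 98 + 2Q.
Without the tax, 155 - 2Q = 98 + 2Q so Q* = 14.25 and P* = 126.5.
A tax on sellers shifts supply up by 40: 155 - 2Q = 98 + 2Q + 40, so Q_t = 4.25. Buyers pay P_b = 146.5; sellers receive P_s = P_b - 40 = 106.5.
Producers lose the trapezoid between P_s and P* out to Q_t plus the triangle from Q_t to Q*: change in PS = 18.0625 - 203.0625 = -185.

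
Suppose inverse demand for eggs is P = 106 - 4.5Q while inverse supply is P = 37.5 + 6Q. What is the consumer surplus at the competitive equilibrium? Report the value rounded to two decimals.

Set 106 - 4.5Q = 37.5 + 6Q, which gives 68.5 = 10.5Q, so Q* = 6.5238 and P* = 106 - 4.5(6.5238) = 76.6429.
Consumer surplus is the triangle under demand above P*: (1/2)(6.5238)(106 - 76.6429) = (1/2)(6.5238)(29.3571) = 95.7602.

95.76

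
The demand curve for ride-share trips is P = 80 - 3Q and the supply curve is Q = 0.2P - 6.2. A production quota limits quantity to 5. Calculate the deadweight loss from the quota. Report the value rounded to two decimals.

Rewriting supply in inverse form: P = 31 + 5Q.
Unrestricted equilibrium: Q* = (80 - 31)/(3 + 5) = 6.125.
At Q = 5 the demand price is 80 - 3(5) = 65 and the supply price is 31 + 5(5) = 56.
Deadweight loss is the triangle between the curves from 5 to 6.125: (1/2)(65 - 56)(6.125 - 5) = 5.0625.

5.06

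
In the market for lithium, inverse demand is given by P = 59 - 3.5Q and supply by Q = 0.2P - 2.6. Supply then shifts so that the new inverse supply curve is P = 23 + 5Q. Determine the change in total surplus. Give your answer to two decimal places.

Rewriting supply in inverse form: P = 13 + 5Q.
Initial equilibrium: Q_0 = 5.4118, P_0 = 40.0588; CS_0 = (1/2)(5.4118)(18.9412) = 51.2526, PS_0 = (1/2)(5.4118)(27.0588) = 73.218.
New equilibrium: 59 - 3.5Q = 23 + 5Q gives Q_1 = 4.2353, P_1 = 44.1765; CS_1 = 31.391, PS_1 = 44.8443.
Change in total surplus = (31.391 + 44.8443) - (51.2526 + 73.218) = -48.2353.

-48.24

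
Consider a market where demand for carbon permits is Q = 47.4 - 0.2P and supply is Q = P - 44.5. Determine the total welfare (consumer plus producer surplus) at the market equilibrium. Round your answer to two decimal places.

Rewriting demand in inverse form: P = 237 - 5Q.
Rewriting supply in inverse form: P = 44.5 + Q.
Set 237 - 5Q = 44.5 + Q, which gives 192.5 = 6Q, so Q* = 32.0833 and P* = 237 - 5(32.0833) = 76.5833.
CS = (1/2)(32.0833)(160.4167) = 2573.3507 and PS = (1/2)(32.0833)(32.0833) = 514.6701, so total surplus = 3088.0208.

3088.02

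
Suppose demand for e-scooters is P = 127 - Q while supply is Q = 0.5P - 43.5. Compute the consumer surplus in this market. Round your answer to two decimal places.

88.89

Rewriting supply in inverse form: P = 87 + 2Q.
Equilibrium: 127 - Q = 87 + 2Q, so Q* = 13.3333 and P* = 113.6667.
CS is the area between the demand curve and P* from 0 to Q*: (1/2)(13.3333)(13.3333) = 88.8889.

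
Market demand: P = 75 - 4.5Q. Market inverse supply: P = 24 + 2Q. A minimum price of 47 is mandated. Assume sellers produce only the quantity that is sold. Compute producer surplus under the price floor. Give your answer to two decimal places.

Free-market equilibrium: 75 - 4.5Q = 24 + 2Q gives Q* = 7.8462, P* = 39.6923.
At the floor price 47, quantity demanded is (75 - 47)/4.5 = 6.2222; demand is the short side, so Q = 6.2222 trades at P = 47.
The supply price at Q = 6.2222 is 36.4444. PS is the trapezoid between 47 and supply over [0, 6.2222]: (1/2)[(47 - 24) + (47 - 36.4444)](6.2222) = 104.3951.

104.40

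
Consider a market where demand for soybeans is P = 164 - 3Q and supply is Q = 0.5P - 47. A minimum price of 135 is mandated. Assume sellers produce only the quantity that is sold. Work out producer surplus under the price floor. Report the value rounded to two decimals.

302.89

Rewriting supply in inverse form: P = 94 + 2Q.
Without the control, 164 - 3Q = 94 + 2Q so Q* = 14 and P* = 122.
At the floor price 135, quantity demanded is (164 - 135)/3 = 9.6667; demand is the short side, so Q = 9.6667 trades at P = 135.
The supply price at Q = 9.6667 is 113.3333. PS is the trapezoid between 135 and supply over [0, 9.6667]: (1/2)[(135 - 94) + (135 - 113.3333)](9.6667) = 302.8889.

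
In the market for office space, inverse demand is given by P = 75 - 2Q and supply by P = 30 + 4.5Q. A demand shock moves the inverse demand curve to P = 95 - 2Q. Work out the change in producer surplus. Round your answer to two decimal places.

Initial equilibrium: Q_0 = 6.9231, P_0 = 61.1538; CS_0 = (1/2)(6.9231)(13.8462) = 47.929, PS_0 = (1/2)(6.9231)(31.1538) = 107.8402.
New equilibrium: 95 - 2Q = 30 + 4.5Q gives Q_1 = 10, P_1 = 75; CS_1 = 100, PS_1 = 225.
Change in producer surplus = 225 - 107.8402 = 117.1598.

117.16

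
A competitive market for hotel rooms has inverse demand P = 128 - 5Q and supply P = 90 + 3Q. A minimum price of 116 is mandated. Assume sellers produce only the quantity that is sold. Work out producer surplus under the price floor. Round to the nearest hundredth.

53.76

Without the control, 128 - 5Q = 90 + 3Q so Q* = 4.75 and P* = 104.25.
At the floor price 116, quantity demanded is (128 - 116)/5 = 2.4; demand is the short side, so Q = 2.4 trades at P = 116.
The supply price at Q = 2.4 is 97.2. PS is the trapezoid between 116 and supply over [0, 2.4]: (1/2)[(116 - 90) + (116 - 97.2)](2.4) = 53.76.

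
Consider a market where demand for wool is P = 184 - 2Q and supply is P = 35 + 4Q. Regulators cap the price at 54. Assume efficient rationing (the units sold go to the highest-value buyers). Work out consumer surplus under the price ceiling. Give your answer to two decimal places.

594.94

Free-market equilibrium: 184 - 2Q = 35 + 4Q gives Q* = 24.8333, P* = 134.3333.
At P = 54, sellers supply (54 - 35)/4 = 4.75 while buyers want more, so the quantity traded is 4.75 at price 54.
The demand price at Q = 4.75 is 174.5. CS is the trapezoid between demand and 54 over [0, 4.75]: (1/2)[(184 - 54) + (174.5 - 54)](4.75) = 594.9375.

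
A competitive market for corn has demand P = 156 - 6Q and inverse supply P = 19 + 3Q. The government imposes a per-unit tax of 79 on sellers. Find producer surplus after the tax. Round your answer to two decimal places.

Pre-tax equilibrium: 156 - 6Q = 19 + 3Q gives Q* = 15.2222, P* = 64.6667.
A tax on sellers shifts supply up by 79: 156 - 6Q = 19 + 3Q + 79, so Q_t = 6.4444. Buyers pay P_b = 117.3333; sellers receive P_s = P_b - 79 = 38.3333.
Producer surplus is the triangle above supply below P_s: (1/2)(6.4444)(38.3333 - 19) = 62.2963.

62.30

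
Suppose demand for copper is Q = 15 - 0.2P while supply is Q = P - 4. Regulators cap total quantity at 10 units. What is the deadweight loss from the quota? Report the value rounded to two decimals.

10.08

Rewriting demand in inverse form: P = 75 - 5Q.
Rewriting supply in inverse form: P = 4 + Q.
Without the quota, 75 - 5Q = 4 + Q gives Q* = 11.8333.
At Q = 10 the demand price is 75 - 5(10) = 25 and the supply price is 4 + (10) = 14.
DWL = (1/2)(gap between curves at 10) x (Q* - 10) = (1/2)(11)(1.8333) = 10.0833.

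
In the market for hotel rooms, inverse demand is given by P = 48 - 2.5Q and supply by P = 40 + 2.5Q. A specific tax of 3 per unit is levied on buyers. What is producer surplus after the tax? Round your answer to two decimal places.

Without the tax, 48 - 2.5Q = 40 + 2.5Q so Q* = 1.6 and P* = 44.
A tax on buyers shifts demand down by 3: (48 - 3) - 2.5Q = 40 + 2.5Q, so Q_t = 1. Buyers pay P_b = 45.5; sellers receive P_s = P_b - 3 = 42.5.
PS = (1/2)(Q_t)(P_s - 40) = (1/2)(1)(2.5) = 1.25.

1.25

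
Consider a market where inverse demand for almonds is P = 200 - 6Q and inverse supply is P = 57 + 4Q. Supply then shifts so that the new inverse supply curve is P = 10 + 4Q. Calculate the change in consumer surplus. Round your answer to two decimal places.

469.53

Initial equilibrium: Q_0 = 14.3, P_0 = 114.2; CS_0 = (1/2)(14.3)(85.8) = 613.47, PS_0 = (1/2)(14.3)(57.2) = 408.98.
New equilibrium: 200 - 6Q = 10 + 4Q gives Q_1 = 19, P_1 = 86; CS_1 = 1083, PS_1 = 722.
Change in consumer surplus = 1083 - 613.47 = 469.53.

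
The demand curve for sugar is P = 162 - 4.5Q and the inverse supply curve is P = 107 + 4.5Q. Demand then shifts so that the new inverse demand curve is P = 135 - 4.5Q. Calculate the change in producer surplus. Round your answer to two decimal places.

Initial equilibrium: Q_0 = 6.1111, P_0 = 134.5; CS_0 = (1/2)(6.1111)(27.5) = 84.0278, PS_0 = (1/2)(6.1111)(27.5) = 84.0278.
New equilibrium: 135 - 4.5Q = 107 + 4.5Q gives Q_1 = 3.1111, P_1 = 121; CS_1 = 21.7778, PS_1 = 21.7778.
Change in producer surplus = 21.7778 - 84.0278 = -62.25.

-62.25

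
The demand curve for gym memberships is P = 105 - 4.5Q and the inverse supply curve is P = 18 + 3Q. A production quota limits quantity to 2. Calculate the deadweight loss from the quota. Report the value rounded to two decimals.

345.60

Without the quota, 105 - 4.5Q = 18 + 3Q gives Q* = 11.6.
At Q = 2 the demand price is 105 - 4.5(2) = 96 and the supply price is 18 + 3(2) = 24.
DWL = (1/2)(gap between curves at 2) x (Q* - 2) = (1/2)(72)(9.6) = 345.6.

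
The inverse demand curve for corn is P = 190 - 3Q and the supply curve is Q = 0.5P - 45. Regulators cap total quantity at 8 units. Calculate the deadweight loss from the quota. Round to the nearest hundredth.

Rewriting supply in inverse form: P = 90 + 2Q.
Without the quota, 190 - 3Q = 90 + 2Q gives Q* = 20.
At Q = 8 the demand price is 190 - 3(8) = 166 and the supply price is 90 + 2(8) = 106.
Deadweight loss is the triangle between the curves from 8 to 20: (1/2)(166 - 106)(20 - 8) = 360.

360.00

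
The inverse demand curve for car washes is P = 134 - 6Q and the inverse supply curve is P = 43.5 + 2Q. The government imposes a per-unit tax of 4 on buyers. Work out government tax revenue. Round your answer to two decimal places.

43.25

Pre-tax equilibrium: 134 - 6Q = 43.5 + 2Q gives Q* = 11.3125, P* = 66.125.
With the tax, buyers' net willingness to pay falls by 4: (134 - 4) - 6Q = 43.5 + 2Q, so Q_t = 10.8125. Buyers pay P_b = 69.125; sellers receive P_s = P_b - 4 = 65.125.
Tax revenue = t x Q_t = 4 x 10.8125 = 43.25.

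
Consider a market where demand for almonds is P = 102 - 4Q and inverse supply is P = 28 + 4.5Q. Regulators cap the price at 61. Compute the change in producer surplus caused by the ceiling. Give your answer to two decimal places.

-49.53

Free-market equilibrium: 102 - 4Q = 28 + 4.5Q gives Q* = 8.7059, P* = 67.1765.
At P = 61, sellers supply (61 - 28)/4.5 = 7.3333 while buyers want more, so the quantity traded is 7.3333 at price 61.
PS goes from (1/2)(8.7059)(39.1765) = 170.5329 to 121 (computed as (61 - 28)(7.3333) - (1/2)(4.5)(7.3333)^2), a change of -49.5329.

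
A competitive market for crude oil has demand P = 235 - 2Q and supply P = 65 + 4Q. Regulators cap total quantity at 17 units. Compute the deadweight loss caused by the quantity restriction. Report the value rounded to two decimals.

Unrestricted equilibrium: Q* = (235 - 65)/(2 + 4) = 28.3333.
At Q = 17 the demand price is 235 - 2(17) = 201 and the supply price is 65 + 4(17) = 133.
DWL = (1/2)(gap between curves at 17) x (Q* - 17) = (1/2)(68)(11.3333) = 385.3333.

385.33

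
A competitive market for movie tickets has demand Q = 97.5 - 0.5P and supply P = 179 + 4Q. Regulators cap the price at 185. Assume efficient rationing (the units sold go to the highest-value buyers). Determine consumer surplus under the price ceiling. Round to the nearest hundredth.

Rewriting demand in inverse form: P = 195 - 2Q.
Without the control, 195 - 2Q = 179 + 4Q so Q* = 2.6667 and P* = 189.6667.
At the ceiling price 185, quantity supplied is (185 - 179)/4 = 1.5; supply is the short side, so Q = 1.5 trades at P = 185.
The demand price at Q = 1.5 is 192. CS is the trapezoid between demand and 185 over [0, 1.5]: (1/2)[(195 - 185) + (192 - 185)](1.5) = 12.75.

12.75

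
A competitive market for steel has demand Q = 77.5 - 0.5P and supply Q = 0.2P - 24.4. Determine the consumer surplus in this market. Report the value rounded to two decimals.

22.22

Rewriting demand in inverse form: P = 155 - 2Q.
Rewriting supply in inverse form: P = 122 + 5Q.
Equilibrium: 155 - 2Q = 122 + 5Q, so Q* = 4.7143 and P* = 145.5714.
The demand choke price is 155, so CS = (1/2)(Q*)(155 - P*) = (1/2)(4.7143)(9.4286) = 22.2245.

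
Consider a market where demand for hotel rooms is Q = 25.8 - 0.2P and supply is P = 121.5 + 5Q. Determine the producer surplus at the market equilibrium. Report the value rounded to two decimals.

Rewriting demand in inverse form: P = 129 - 5Q.
Equilibrium: 129 - 5Q = 121.5 + 5Q, so Q* = 0.75 and P* = 125.25.
The supply curve's price intercept is 121.5, so PS = (1/2)(Q*)(P* - 121.5) = (1/2)(0.75)(3.75) = 1.4062.

1.41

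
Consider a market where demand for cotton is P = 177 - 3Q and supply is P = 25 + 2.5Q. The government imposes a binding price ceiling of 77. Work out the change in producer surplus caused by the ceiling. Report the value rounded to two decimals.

-413.91

Free-market equilibrium: 177 - 3Q = 25 + 2.5Q gives Q* = 27.6364, P* = 94.0909.
At P = 77, sellers supply (77 - 25)/2.5 = 20.8 while buyers want more, so the quantity traded is 20.8 at price 77.
PS goes from (1/2)(27.6364)(69.0909) = 954.7107 to 540.8 (computed as (77 - 25)(20.8) - (1/2)(2.5)(20.8)^2), a change of -413.9107.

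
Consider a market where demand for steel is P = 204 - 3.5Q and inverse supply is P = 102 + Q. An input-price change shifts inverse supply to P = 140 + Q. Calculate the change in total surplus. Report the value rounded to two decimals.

-700.89

Initial equilibrium: Q_0 = 22.6667, P_0 = 124.6667; CS_0 = (1/2)(22.6667)(79.3333) = 899.1111, PS_0 = (1/2)(22.6667)(22.6667) = 256.8889.
New equilibrium: 204 - 3.5Q = 140 + Q gives Q_1 = 14.2222, P_1 = 154.2222; CS_1 = 353.9753, PS_1 = 101.1358.
Change in total surplus = (353.9753 + 101.1358) - (899.1111 + 256.8889) = -700.8889.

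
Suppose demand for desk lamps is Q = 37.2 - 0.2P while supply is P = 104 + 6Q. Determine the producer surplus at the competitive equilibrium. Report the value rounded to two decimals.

166.71

Rewriting demand in inverse form: P = 186 - 5Q.
Setting demand equal to supply, 82 = 11Q, so Q* = 7.4545 and P* = 148.7273.
The supply curve's price intercept is 104, so PS = (1/2)(Q*)(P* - 104) = (1/2)(7.4545)(44.7273) = 166.7107.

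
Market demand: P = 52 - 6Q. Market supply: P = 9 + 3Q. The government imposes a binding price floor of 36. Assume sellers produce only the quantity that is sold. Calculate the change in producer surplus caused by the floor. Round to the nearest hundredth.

Free-market equilibrium: 52 - 6Q = 9 + 3Q gives Q* = 4.7778, P* = 23.3333.
At the floor price 36, quantity demanded is (52 - 36)/6 = 2.6667; demand is the short side, so Q = 2.6667 trades at P = 36.
PS goes from (1/2)(4.7778)(14.3333) = 34.2407 to 61.3333 (computed as (36 - 9)(2.6667) - (1/2)(3)(2.6667)^2), a change of 27.0926.

27.09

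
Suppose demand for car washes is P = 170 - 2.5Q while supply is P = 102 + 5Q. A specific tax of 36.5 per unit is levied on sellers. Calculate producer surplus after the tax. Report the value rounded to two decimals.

44.10

Without the tax, 170 - 2.5Q = 102 + 5Q so Q* = 9.0667 and P* = 147.3333.
With the tax, sellers need 36.5 more per unit: 170 - 2.5Q = 102 + 5Q + 36.5, so Q_t = 4.2. Buyers pay P_b = 159.5; sellers receive P_s = P_b - 36.5 = 123.
Producer surplus is the triangle above supply below P_s: (1/2)(4.2)(123 - 102) = 44.1.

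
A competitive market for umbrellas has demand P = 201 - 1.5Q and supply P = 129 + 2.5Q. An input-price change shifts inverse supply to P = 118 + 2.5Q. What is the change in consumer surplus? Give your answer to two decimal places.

Initial equilibrium: Q_0 = 18, P_0 = 174; CS_0 = (1/2)(18)(27) = 243, PS_0 = (1/2)(18)(45) = 405.
New equilibrium: 201 - 1.5Q = 118 + 2.5Q gives Q_1 = 20.75, P_1 = 169.875; CS_1 = 322.9219, PS_1 = 538.2031.
Change in consumer surplus = 322.9219 - 243 = 79.9219.

79.92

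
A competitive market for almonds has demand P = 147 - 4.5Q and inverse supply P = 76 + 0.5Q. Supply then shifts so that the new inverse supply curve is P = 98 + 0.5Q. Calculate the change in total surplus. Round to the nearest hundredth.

Initial equilibrium: Q_0 = 14.2, P_0 = 83.1; CS_0 = (1/2)(14.2)(63.9) = 453.69, PS_0 = (1/2)(14.2)(7.1) = 50.41.
New equilibrium: 147 - 4.5Q = 98 + 0.5Q gives Q_1 = 9.8, P_1 = 102.9; CS_1 = 216.09, PS_1 = 24.01.
Change in total surplus = (216.09 + 24.01) - (453.69 + 50.41) = -264.

-264.00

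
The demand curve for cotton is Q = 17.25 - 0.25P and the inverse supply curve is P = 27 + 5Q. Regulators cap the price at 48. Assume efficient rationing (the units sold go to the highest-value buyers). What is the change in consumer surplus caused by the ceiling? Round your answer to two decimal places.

9.36

Rewriting demand in inverse form: P = 69 - 4Q.
Free-market equilibrium: 69 - 4Q = 27 + 5Q gives Q* = 4.6667, P* = 50.3333.
At the ceiling price 48, quantity supplied is (48 - 27)/5 = 4.2; supply is the short side, so Q = 4.2 trades at P = 48.
CS goes from (1/2)(4.6667)(18.6667) = 43.5556 to 52.92 (computed as (69 - 48)(4.2) - (1/2)(4)(4.2)^2), a change of 9.3644.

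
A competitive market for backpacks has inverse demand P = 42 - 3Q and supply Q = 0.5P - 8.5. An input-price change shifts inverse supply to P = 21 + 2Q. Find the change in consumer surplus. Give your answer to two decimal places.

-11.04

Rewriting supply in inverse form: P = 17 + 2Q.
Initial equilibrium: Q_0 = 5, P_0 = 27; CS_0 = (1/2)(5)(15) = 37.5, PS_0 = (1/2)(5)(10) = 25.
New equilibrium: 42 - 3Q = 21 + 2Q gives Q_1 = 4.2, P_1 = 29.4; CS_1 = 26.46, PS_1 = 17.64.
Change in consumer surplus = 26.46 - 37.5 = -11.04.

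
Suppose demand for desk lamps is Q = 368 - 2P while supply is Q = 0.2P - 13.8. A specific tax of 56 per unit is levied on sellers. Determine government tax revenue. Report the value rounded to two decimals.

Rewriting demand in inverse form: P = 184 - 0.5Q.
Rewriting supply in inverse form: P = 69 + 5Q.
Pre-tax equilibrium: 184 - 0.5Q = 69 + 5Q gives Q* = 20.9091, P* = 173.5455.
With the tax, sellers need 56 more per unit: 184 - 0.5Q = 69 + 5Q + 56, so Q_t = 10.7273. Buyers pay P_b = 178.6364; sellers receive P_s = P_b - 56 = 122.6364.
Tax revenue = t x Q_t = 56 x 10.7273 = 600.7273.

600.73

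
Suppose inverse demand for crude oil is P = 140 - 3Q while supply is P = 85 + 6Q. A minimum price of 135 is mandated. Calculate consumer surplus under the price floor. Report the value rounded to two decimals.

Free-market equilibrium: 140 - 3Q = 85 + 6Q gives Q* = 6.1111, P* = 121.6667.
At the floor price 135, quantity demanded is (140 - 135)/3 = 1.6667; demand is the short side, so Q = 1.6667 trades at P = 135.
CS is the triangle under demand above 135: (1/2)(1.6667)(140 - 135) = 4.1667.

4.17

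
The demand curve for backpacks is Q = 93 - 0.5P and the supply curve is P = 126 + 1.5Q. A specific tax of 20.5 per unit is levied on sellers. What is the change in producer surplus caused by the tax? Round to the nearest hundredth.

-124.88

Rewriting demand in inverse form: P = 186 - 2Q.
Pre-tax equilibrium: 186 - 2Q = 126 + 1.5Q gives Q* = 17.1429, P* = 151.7143.
With the tax, sellers need 20.5 more per unit: 186 - 2Q = 126 + 1.5Q + 20.5, so Q_t = 11.2857. Buyers pay P_b = 163.4286; sellers receive P_s = P_b - 20.5 = 142.9286.
PS falls from (1/2)(17.1429)(25.7143) = 220.4082 to (1/2)(11.2857)(16.9286) = 95.5255, a change of -124.8827.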